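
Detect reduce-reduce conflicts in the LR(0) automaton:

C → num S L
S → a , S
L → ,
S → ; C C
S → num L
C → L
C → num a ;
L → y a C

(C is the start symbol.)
No reduce-reduce conflicts

A reduce-reduce conflict occurs when an LR(0) state has two complete items [A → α .] and [B → β .] — both call for a reduction, and with no lookahead the parser cannot choose between them.

Augment with C' → C and build the canonical LR(0) collection (I0 = CLOSURE({[C' → . C]}), then GOTO on every symbol after a dot until no new states appear). It has 20 states:
  I0: { [C → . L], [C → . num S L], [C → . num a ;], [C' → . C], [L → . ,], [L → . y a C] }  — shift
  I1: { [L → , .] }  — reduce
  I2: { [C' → C .] }  — accept
  I3: { [C → L .] }  — reduce
  I4: { [C → num . S L], [C → num . a ;], [S → . ; C C], [S → . a , S], [S → . num L] }  — shift
  I5: { [L → y . a C] }  — shift
  I6: { [C → . L], [C → . num S L], [C → . num a ;], [L → . ,], [L → . y a C], [L → y a . C] }  — shift
  I7: { [L → y a C .] }  — reduce
  I8: { [C → . L], [C → . num S L], [C → . num a ;], [L → . ,], [L → . y a C], [S → ; . C C] }  — shift
  I9: { [C → num S . L], [L → . ,], [L → . y a C] }  — shift
  I10: { [C → num a . ;], [S → a . , S] }  — shift
  I11: { [L → . ,], [L → . y a C], [S → num . L] }  — shift
  I12: { [S → num L .] }  — reduce
  I13: { [S → . ; C C], [S → . a , S], [S → . num L], [S → a , . S] }  — shift
  I14: { [C → num a ; .] }  — reduce
  I15: { [S → a , S .] }  — reduce
  I16: { [S → a . , S] }  — shift
  I17: { [C → num S L .] }  — reduce
  I18: { [C → . L], [C → . num S L], [C → . num a ;], [L → . ,], [L → . y a C], [S → ; C . C] }  — shift
  I19: { [S → ; C C .] }  — reduce

No state contains more than one complete item.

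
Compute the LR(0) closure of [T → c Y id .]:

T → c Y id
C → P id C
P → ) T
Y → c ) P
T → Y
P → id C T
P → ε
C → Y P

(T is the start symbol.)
To compute CLOSURE, for each item [A → α.Bβ] where B is a non-terminal, add [B → .γ] for all productions B → γ; repeat for the newly added items until nothing changes.

Start with: [T → c Y id .]
The dot is at the end, so nothing is added.

CLOSURE = { [T → c Y id .] }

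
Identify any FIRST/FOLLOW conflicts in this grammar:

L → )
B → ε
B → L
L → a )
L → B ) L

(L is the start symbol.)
Nullable non-terminals: B.
FIRST sets used below: FIRST(L) = { ')', 'a' }

B: nullable alternative(s) B → ε; FOLLOW(B) = { ')' }
  B → ε: FIRST \ {ε} = { } — this is the only nullable alternative, skip
  B → L: FIRST \ {ε} = { ')', 'a' } — overlaps FOLLOW(B) on { ')' }: CONFLICT

L has no nullable alternative, so no FIRST/FOLLOW check is needed there.

So the grammar has 1 FIRST/FOLLOW conflict (marked CONFLICT above).

Answer: Yes. B → L with FOLLOW(B) on { ')' }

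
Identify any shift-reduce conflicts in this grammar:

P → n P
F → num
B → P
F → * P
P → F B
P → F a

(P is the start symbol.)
No shift-reduce conflicts

Augment with P' → P and build the canonical LR(0) collection (I0 = CLOSURE({[P' → . P]}), then GOTO on every symbol after a dot until no new states appear). It has 11 states:
  I0: { [F → . * P], [F → . num], [P → . F B], [P → . F a], [P → . n P], [P' → . P] }  — shift
  I1: { [F → * . P], [F → . * P], [F → . num], [P → . F B], [P → . F a], [P → . n P] }  — shift
  I2: { [B → . P], [F → . * P], [F → . num], [P → . F B], [P → . F a], [P → . n P], [P → F . B], [P → F . a] }  — shift
  I3: { [P' → P .] }  — accept
  I4: { [F → . * P], [F → . num], [P → . F B], [P → . F a], [P → . n P], [P → n . P] }  — shift
  I5: { [F → num .] }  — reduce
  I6: { [P → n P .] }  — reduce
  I7: { [P → F B .] }  — reduce
  I8: { [B → P .] }  — reduce
  I9: { [P → F a .] }  — reduce
  I10: { [F → * P .] }  — reduce

No state contains both a complete item and a shift item.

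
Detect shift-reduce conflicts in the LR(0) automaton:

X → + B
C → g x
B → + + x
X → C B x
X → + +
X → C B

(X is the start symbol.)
A shift-reduce conflict occurs when an LR(0) state has both:
  - a complete (reduce) item [A → α .] (dot at the end), and
  - a shift item [B → β . c γ] (dot before a terminal).

Augment with X' → X and build the canonical LR(0) collection (I0 = CLOSURE({[X' → . X]}), then GOTO on every symbol after a dot until no new states appear). It has 13 states:
  I0: { [C → . g x], [X → . + +], [X → . + B], [X → . C B x], [X → . C B], [X' → . X] }  — shift
  I1: { [B → . + + x], [X → + . +], [X → + . B] }  — shift
  I2: { [B → . + + x], [X → C . B x], [X → C . B] }  — shift
  I3: { [X' → X .] }  — accept
  I4: { [C → g . x] }  — shift
  I5: { [C → g x .] }  — reduce
  I6: { [B → + . + x] }  — shift
  I7: { [X → C B . x], [X → C B .] }  — shift, reduce
  I8: { [X → C B x .] }  — reduce
  I9: { [B → + + . x] }  — shift
  I10: { [B → + + x .] }  — reduce
  I11: { [B → + . + x], [X → + + .] }  — shift, reduce
  I12: { [X → + B .] }  — reduce

I7 contains reduce item [X → C B .] and shift item [X → C B . x] — shift-reduce conflict.
I11 contains reduce item [X → + + .] and shift item [B → + . + x] — shift-reduce conflict.

Answer: Yes — I7: [X → C B .] vs [X → C B . x]; I11: [X → + + .] vs [B → + . + x]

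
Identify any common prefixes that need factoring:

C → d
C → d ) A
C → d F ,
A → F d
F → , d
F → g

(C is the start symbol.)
Yes, C has productions with common prefix 'd'

Left-factoring is needed when two productions for the same non-terminal
share a common prefix on the right-hand side.

Productions for C:
  C → d
  C → d ) A
  C → d F ,
Productions for F:
  F → , d
  F → g

Found common prefix 'd' in productions for C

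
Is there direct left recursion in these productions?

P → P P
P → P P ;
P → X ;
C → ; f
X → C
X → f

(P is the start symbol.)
Yes, P is left-recursive

P → P P: LEFT RECURSIVE (starts with P)
P → P P ;: LEFT RECURSIVE (starts with P)
P → X ;: starts with X
C → ; f: starts with ';'
X → C: starts with C
X → f: starts with f

The grammar has direct left recursion on: P.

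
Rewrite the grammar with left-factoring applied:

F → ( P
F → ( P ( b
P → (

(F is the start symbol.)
Left-factoring transforms A → αβ₁ | αβ₂ into A → αA' and A' → β₁ | β₂
(α is the longest common prefix among the alternatives). Repeat until
no nonterminal has two alternatives with a common prefix.

Round 1: F has alternatives sharing prefix '( P'. Introduce F': F → ( P F'
  Add: F' → ε
  Add: F' → ( b

No remaining common prefixes — done.

Resulting grammar:
F → ( P F'
F' → ε
F' → ( b
P → (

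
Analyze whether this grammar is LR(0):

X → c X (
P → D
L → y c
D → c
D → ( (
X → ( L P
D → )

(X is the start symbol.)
A grammar is LR(0) if no state in the canonical LR(0) collection has:
  - both a shift item (dot before a terminal) and a complete item (shift-reduce conflict), or
  - two or more complete items (reduce-reduce conflict; the accept item [X' → X .] counts as a complete item here).

Augment with X' → X and build the canonical LR(0) collection (I0 = CLOSURE({[X' → . X]}), then GOTO on every symbol after a dot until no new states appear). It has 15 states:
  I0: { [X → . ( L P], [X → . c X (], [X' → . X] }  — shift
  I1: { [L → . y c], [X → ( . L P] }  — shift
  I2: { [X' → X .] }  — accept
  I3: { [X → . ( L P], [X → . c X (], [X → c . X (] }  — shift
  I4: { [X → c X . (] }  — shift
  I5: { [X → c X ( .] }  — reduce
  I6: { [D → . ( (], [D → . )], [D → . c], [P → . D], [X → ( L . P] }  — shift
  I7: { [L → y . c] }  — shift
  I8: { [L → y c .] }  — reduce
  I9: { [D → ( . (] }  — shift
  I10: { [D → ) .] }  — reduce
  I11: { [P → D .] }  — reduce
  I12: { [X → ( L P .] }  — reduce
  I13: { [D → c .] }  — reduce
  I14: { [D → ( ( .] }  — reduce

Every state is either a pure shift/goto state or contains exactly one complete item and nothing to shift — no conflicts. The grammar is LR(0).

Answer: Yes, the grammar is LR(0)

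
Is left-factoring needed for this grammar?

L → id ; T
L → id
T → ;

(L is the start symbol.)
Left-factoring is needed when two productions for the same non-terminal
share a common prefix on the right-hand side.

Productions for L:
  L → id ; T
  L → id

Found common prefix 'id' in productions for L

Answer: Yes, L has productions with common prefix 'id'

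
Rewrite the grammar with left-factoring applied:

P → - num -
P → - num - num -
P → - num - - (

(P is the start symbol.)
P → - num - P'
P' → ε
P' → num -
P' → - (

Left-factoring transforms A → αβ₁ | αβ₂ into A → αA' and A' → β₁ | β₂
(α is the longest common prefix among the alternatives). Repeat until
no nonterminal has two alternatives with a common prefix.

Round 1: P has alternatives sharing prefix '- num -'. Introduce P': P → - num - P'
  Add: P' → ε
  Add: P' → num -
  Add: P' → - (

No remaining common prefixes — done.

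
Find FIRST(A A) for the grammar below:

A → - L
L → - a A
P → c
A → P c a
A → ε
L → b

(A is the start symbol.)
FIRST sets of the non-terminals involved (from the grammar, by fixed-point iteration):
  FIRST(A) = { '-', 'c', ε }

To compute FIRST(A A), process the symbols left to right:
Symbol A is a non-terminal. Add FIRST(A) \ {ε} = { '-', 'c' }
A is nullable (ε ∈ FIRST(A)), continue to the next symbol.
Symbol A is a non-terminal. Add FIRST(A) \ {ε} = { '-', 'c' }
A is nullable (ε ∈ FIRST(A)), continue to the next symbol.
All symbols are nullable, so ε is in the result.
FIRST(A A) = { '-', 'c', ε }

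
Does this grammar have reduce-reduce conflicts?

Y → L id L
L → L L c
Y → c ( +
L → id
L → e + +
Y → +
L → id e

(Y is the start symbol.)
No reduce-reduce conflicts

Augment with Y' → Y and build the canonical LR(0) collection (I0 = CLOSURE({[Y' → . Y]}), then GOTO on every symbol after a dot until no new states appear). It has 17 states:
  I0: { [L → . L L c], [L → . e + +], [L → . id e], [L → . id], [Y → . +], [Y → . L id L], [Y → . c ( +], [Y' → . Y] }  — shift
  I1: { [Y → + .] }  — reduce
  I2: { [L → . L L c], [L → . e + +], [L → . id e], [L → . id], [L → L . L c], [Y → L . id L] }  — shift
  I3: { [Y' → Y .] }  — accept
  I4: { [Y → c . ( +] }  — shift
  I5: { [L → e . + +] }  — shift
  I6: { [L → id . e], [L → id .] }  — shift, reduce
  I7: { [L → id e .] }  — reduce
  I8: { [L → e + . +] }  — shift
  I9: { [L → e + + .] }  — reduce
  I10: { [Y → c ( . +] }  — shift
  I11: { [Y → c ( + .] }  — reduce
  I12: { [L → . L L c], [L → . e + +], [L → . id e], [L → . id], [L → L . L c], [L → L L . c] }  — shift
  I13: { [L → . L L c], [L → . e + +], [L → . id e], [L → . id], [L → id . e], [L → id .], [Y → L id . L] }  — shift, reduce
  I14: { [L → . L L c], [L → . e + +], [L → . id e], [L → . id], [L → L . L c], [Y → L id L .] }  — shift, reduce
  I15: { [L → e . + +], [L → id e .] }  — shift, reduce
  I16: { [L → L L c .] }  — reduce

No state contains more than one complete item.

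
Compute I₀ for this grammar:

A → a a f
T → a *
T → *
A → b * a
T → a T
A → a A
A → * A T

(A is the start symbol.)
{ [A → . * A T], [A → . a A], [A → . a a f], [A → . b * a], [A' → . A] }

First, augment the grammar with A' → A
I₀ = CLOSURE({ [A' → . A] }):
  [A' → . A] has the dot before A: add [A → . a a f], [A → . b * a], [A → . a A], [A → . * A T]
No further items can be added.

I₀ = { [A → . * A T], [A → . a A], [A → . a a f], [A → . b * a], [A' → . A] }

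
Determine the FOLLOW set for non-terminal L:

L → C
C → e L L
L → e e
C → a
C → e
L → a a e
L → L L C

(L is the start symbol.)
{ $, 'a', 'e' }

To compute FOLLOW(L), find every occurrence of L on a right-hand side N → α L β: add FIRST(β) \ {ε}, and if β is empty or nullable also add FOLLOW(N). Iterate to a fixed point.

L is the start symbol, so $ ∈ FOLLOW(L).
In C → e L L: L is followed by L, add FIRST(L) \ {ε} = { 'a', 'e' }
In C → e L L: L is at the end, add FOLLOW(C)
In L → L L C: L is followed by L C, add FIRST(L C) \ {ε} = { 'a', 'e' }
In L → L L C: L is followed by C, add FIRST(C) \ {ε} = { 'a', 'e' }

The FOLLOW sets referred to above (computed the same way, to a fixed point):
  FOLLOW(C) = { $, 'a', 'e' }

Taking the union: FOLLOW(L) = { $, 'a', 'e' }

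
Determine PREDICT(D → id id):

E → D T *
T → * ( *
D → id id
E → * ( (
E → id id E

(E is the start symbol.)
PREDICT(D → id id) = (FIRST(RHS) \ {ε}) ∪ (FOLLOW(D) if ε ∈ FIRST(RHS), i.e. RHS ⇒* ε)
FIRST(id id) = { 'id' }
ε ∉ FIRST(id id), so FOLLOW(D) is not added.
PREDICT(D → id id) = { 'id' }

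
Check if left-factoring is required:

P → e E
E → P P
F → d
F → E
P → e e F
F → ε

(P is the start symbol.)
Left-factoring is needed when two productions for the same non-terminal
share a common prefix on the right-hand side.

Productions for P:
  P → e E
  P → e e F
Productions for F:
  F → d
  F → E
  F → ε

Found common prefix 'e' in productions for P

Answer: Yes, P has productions with common prefix 'e'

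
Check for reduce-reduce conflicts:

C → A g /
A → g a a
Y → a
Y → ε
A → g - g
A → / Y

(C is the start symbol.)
No reduce-reduce conflicts

Augment with C' → C and build the canonical LR(0) collection (I0 = CLOSURE({[C' → . C]}), then GOTO on every symbol after a dot until no new states appear). It has 13 states:
  I0: { [A → . / Y], [A → . g - g], [A → . g a a], [C → . A g /], [C' → . C] }  — shift
  I1: { [A → / . Y], [Y → . a], [Y → .] }  — shift, reduce
  I2: { [C → A . g /] }  — shift
  I3: { [C' → C .] }  — accept
  I4: { [A → g . - g], [A → g . a a] }  — shift
  I5: { [A → g - . g] }  — shift
  I6: { [A → g a . a] }  — shift
  I7: { [A → g a a .] }  — reduce
  I8: { [A → g - g .] }  — reduce
  I9: { [C → A g . /] }  — shift
  I10: { [C → A g / .] }  — reduce
  I11: { [A → / Y .] }  — reduce
  I12: { [Y → a .] }  — reduce

No state contains more than one complete item.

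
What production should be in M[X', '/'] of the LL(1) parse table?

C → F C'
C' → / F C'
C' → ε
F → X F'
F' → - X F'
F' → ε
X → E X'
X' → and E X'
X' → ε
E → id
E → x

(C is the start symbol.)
To find M[X', '/'], we find productions for X' where '/' is in the predict set (PREDICT(N → α) = (FIRST(α) \ {ε}) ∪ (FOLLOW(N) if α ⇒* ε)).

Relevant sets:
  FOLLOW(X') = { $, '-', '/' }

X' → and E X': PREDICT = { 'and' }
X' → ε: PREDICT = { $, '-', '/' }
  '/' is in predict set, so this production goes in M[X', '/']

M[X', '/'] = X' → ε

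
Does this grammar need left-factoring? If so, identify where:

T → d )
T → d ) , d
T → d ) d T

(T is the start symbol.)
Yes, T has productions with common prefix 'd )'

Left-factoring is needed when two productions for the same non-terminal
share a common prefix on the right-hand side.

Productions for T:
  T → d )
  T → d ) , d
  T → d ) d T

Found common prefix 'd )' in productions for T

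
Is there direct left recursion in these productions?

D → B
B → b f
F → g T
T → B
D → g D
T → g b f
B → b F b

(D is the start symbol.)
No direct left recursion

D → B: starts with B
B → b f: starts with b
F → g T: starts with g
T → B: starts with B
D → g D: starts with g
T → g b f: starts with g
B → b F b: starts with b

No direct left recursion found.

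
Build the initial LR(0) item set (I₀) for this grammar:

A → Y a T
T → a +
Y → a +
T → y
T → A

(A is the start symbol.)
First, augment the grammar with A' → A
I₀ = CLOSURE({ [A' → . A] }):
  [A' → . A] has the dot before A: add [A → . Y a T]
  [A → . Y a T] has the dot before Y: add [Y → . a +]
No further items can be added.

I₀ = { [A → . Y a T], [A' → . A], [Y → . a +] }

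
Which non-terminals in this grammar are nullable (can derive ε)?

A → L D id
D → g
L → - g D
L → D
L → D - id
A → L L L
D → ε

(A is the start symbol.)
{ 'A', 'D', 'L' }

A non-terminal is nullable if it can derive ε (the empty string): either it has an ε-production, or it has a production whose right-hand side consists entirely of nullable non-terminals.

ε-productions: D → ε
So D is immediately nullable.
L → D: every symbol on the right is nullable, so L is nullable too.
A → L L L: every symbol on the right is nullable, so A is nullable too.
Every non-terminal is now nullable.
Nullable = { 'A', 'D', 'L' }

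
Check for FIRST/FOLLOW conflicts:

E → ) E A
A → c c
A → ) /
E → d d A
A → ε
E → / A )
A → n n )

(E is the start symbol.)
Nullable non-terminals: A.

A: nullable alternative(s) A → ε; FOLLOW(A) = { $, ')', 'c', 'n' }
  A → c c: FIRST \ {ε} = { 'c' } — overlaps FOLLOW(A) on { 'c' }: CONFLICT
  A → ) /: FIRST \ {ε} = { ')' } — overlaps FOLLOW(A) on { ')' }: CONFLICT
  A → ε: FIRST \ {ε} = { } — this is the only nullable alternative, skip
  A → n n ): FIRST \ {ε} = { 'n' } — overlaps FOLLOW(A) on { 'n' }: CONFLICT

E has no nullable alternative, so no FIRST/FOLLOW check is needed there.

So the grammar has 3 FIRST/FOLLOW conflicts (marked CONFLICT above).

Answer: Yes. A → c c with FOLLOW(A) on { 'c' }; A → ')' '/' with FOLLOW(A) on { ')' }; A → n n ')' with FOLLOW(A) on { 'n' }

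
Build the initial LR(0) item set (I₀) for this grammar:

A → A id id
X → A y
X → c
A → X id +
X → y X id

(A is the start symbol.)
{ [A → . A id id], [A → . X id +], [A' → . A], [X → . A y], [X → . c], [X → . y X id] }

First, augment the grammar with A' → A
I₀ = CLOSURE({ [A' → . A] }):
  [A' → . A] has the dot before A: add [A → . A id id], [A → . X id +]
  [A → . X id +] has the dot before X: add [X → . A y], [X → . c], [X → . y X id]
No further items can be added.

I₀ = { [A → . A id id], [A → . X id +], [A' → . A], [X → . A y], [X → . c], [X → . y X id] }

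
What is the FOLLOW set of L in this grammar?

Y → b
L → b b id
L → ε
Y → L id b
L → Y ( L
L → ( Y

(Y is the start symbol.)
{ 'id' }

To compute FOLLOW(L), find every occurrence of L on a right-hand side N → α L β: add FIRST(β) \ {ε}, and if β is empty or nullable also add FOLLOW(N). Iterate to a fixed point.

In Y → L id b: L is followed by id b, add FIRST(id b) \ {ε} = { 'id' }
In L → Y ( L: L is at the end; this adds FOLLOW(L) to itself — nothing new

Taking the union: FOLLOW(L) = { 'id' }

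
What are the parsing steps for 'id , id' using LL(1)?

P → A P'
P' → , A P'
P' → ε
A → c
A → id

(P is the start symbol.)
LL(1) parsing maintains a stack (initially the start symbol over $) and the input. At each step: if the stack top is a terminal, match it against the current input token; if it is a non-terminal N, replace it with the RHS of M[N, lookahead] (the unique production whose predict set contains the lookahead).

Stack is shown with the top on the left.

Stack     Input      Action
---------------------------
P $       id , id $  output P → A P'
A P' $    id , id $  output A → id
id P' $   id , id $  match 'id'
P' $      , id $     output P' → , A P'
, A P' $  , id $     match ','
A P' $    id $       output A → id
id P' $   id $       match 'id'
P' $      $          output P' → ε
$         $          accept

The string is accepted.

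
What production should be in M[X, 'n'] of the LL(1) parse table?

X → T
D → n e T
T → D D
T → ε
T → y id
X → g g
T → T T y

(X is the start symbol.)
X → T

To find M[X, 'n'], we find productions for X where 'n' is in the predict set (PREDICT(N → α) = (FIRST(α) \ {ε}) ∪ (FOLLOW(N) if α ⇒* ε)).

Relevant sets:
  FIRST(T) = { 'n', 'y', ε }
  FOLLOW(X) = { $ }

X → T: PREDICT = { $, 'n', 'y' }
  'n' is in predict set, so this production goes in M[X, 'n']
X → g g: PREDICT = { 'g' }

M[X, 'n'] = X → T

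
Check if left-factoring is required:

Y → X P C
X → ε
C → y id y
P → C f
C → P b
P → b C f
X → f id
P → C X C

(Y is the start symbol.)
Yes, P has productions with common prefix 'C'

Left-factoring is needed when two productions for the same non-terminal
share a common prefix on the right-hand side.

Productions for X:
  X → ε
  X → f id
Productions for C:
  C → y id y
  C → P b
Productions for P:
  P → C f
  P → b C f
  P → C X C

Found common prefix 'C' in productions for P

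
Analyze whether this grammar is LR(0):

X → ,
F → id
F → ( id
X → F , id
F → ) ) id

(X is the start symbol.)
Yes, the grammar is LR(0)

A grammar is LR(0) if no state in the canonical LR(0) collection has:
  - both a shift item (dot before a terminal) and a complete item (shift-reduce conflict), or
  - two or more complete items (reduce-reduce conflict; the accept item [X' → X .] counts as a complete item here).

Augment with X' → X and build the canonical LR(0) collection (I0 = CLOSURE({[X' → . X]}), then GOTO on every symbol after a dot until no new states appear). It has 12 states:
  I0: { [F → . ( id], [F → . ) ) id], [F → . id], [X → . ,], [X → . F , id], [X' → . X] }  — shift
  I1: { [F → ( . id] }  — shift
  I2: { [F → ) . ) id] }  — shift
  I3: { [X → , .] }  — reduce
  I4: { [X → F . , id] }  — shift
  I5: { [X' → X .] }  — accept
  I6: { [F → id .] }  — reduce
  I7: { [X → F , . id] }  — shift
  I8: { [X → F , id .] }  — reduce
  I9: { [F → ) ) . id] }  — shift
  I10: { [F → ) ) id .] }  — reduce
  I11: { [F → ( id .] }  — reduce

Every state is either a pure shift/goto state or contains exactly one complete item and nothing to shift — no conflicts. The grammar is LR(0).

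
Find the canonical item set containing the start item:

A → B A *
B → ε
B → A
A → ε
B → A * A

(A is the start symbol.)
First, augment the grammar with A' → A
I₀ = CLOSURE({ [A' → . A] }):
  [A' → . A] has the dot before A: add [A → . B A *], [A → .]
  [A → . B A *] has the dot before B: add [B → .], [B → . A], [B → . A * A]
No further items can be added.

I₀ = { [A → . B A *], [A → .], [A' → . A], [B → . A * A], [B → . A], [B → .] }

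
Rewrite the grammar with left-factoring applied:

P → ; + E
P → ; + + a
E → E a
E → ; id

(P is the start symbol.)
P → ; + P'
P' → E
P' → + a
E → E a
E → ; id

Left-factoring transforms A → αβ₁ | αβ₂ into A → αA' and A' → β₁ | β₂
(α is the longest common prefix among the alternatives). Repeat until
no nonterminal has two alternatives with a common prefix.

Round 1: P has alternatives sharing prefix '; +'. Introduce P': P → ; + P'
  Add: P' → E
  Add: P' → + a

No remaining common prefixes — done.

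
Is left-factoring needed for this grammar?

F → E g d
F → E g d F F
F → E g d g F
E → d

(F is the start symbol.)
Left-factoring is needed when two productions for the same non-terminal
share a common prefix on the right-hand side.

Productions for F:
  F → E g d
  F → E g d F F
  F → E g d g F

Found common prefix 'E g d' in productions for F

Answer: Yes, F has productions with common prefix 'E g d'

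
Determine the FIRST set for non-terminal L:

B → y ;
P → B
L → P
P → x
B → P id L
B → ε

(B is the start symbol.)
FIRST sets of the other non-terminals involved (by the same procedure, iterated to a fixed point):
  FIRST(P) = { 'id', 'x', 'y', ε }

From L → P:
  - P is a non-terminal: add FIRST(P) \ {ε} = { 'id', 'x', 'y' }
    P is nullable and nothing follows, so the whole right-hand side can vanish: ε ∈ FIRST(L)

Collecting: FIRST(L) = { 'id', 'x', 'y', ε }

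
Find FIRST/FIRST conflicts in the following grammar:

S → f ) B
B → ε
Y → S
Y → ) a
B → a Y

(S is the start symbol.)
A FIRST/FIRST conflict occurs when two productions N → α and N → β for the same non-terminal have FIRST(α) ∩ FIRST(β) ≠ ∅ (with ε ∈ FIRST of a nullable right-hand side, so two nullable alternatives also conflict).

FIRST sets of the non-terminals at (or reachable through a nullable prefix from) the front of some alternative:
  FIRST(S) = { 'f' }

Productions for B:
  B → ε: FIRST = { ε }
  B → a Y: FIRST = { 'a' }
Productions for Y:
  Y → S: FIRST = { 'f' }
  Y → ) a: FIRST = { ')' }
S has only one production, so no FIRST/FIRST conflict is possible there.

All alternatives of each non-terminal have pairwise disjoint FIRST sets.

Answer: No FIRST/FIRST conflicts.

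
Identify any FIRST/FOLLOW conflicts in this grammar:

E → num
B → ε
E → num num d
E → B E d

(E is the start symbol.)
No FIRST/FOLLOW conflicts.

A FIRST/FOLLOW conflict occurs when a non-terminal N has a nullable alternative N → β (β ⇒* ε) and another alternative N → α with FIRST(α) ∩ FOLLOW(N) ≠ ∅: on such a lookahead the parser cannot decide between expanding α and letting N vanish via β.

Nullable non-terminals: B.
B has a nullable alternative but only one production, so nothing to check.

E has no nullable alternative, so no FIRST/FOLLOW check is needed there.

No FIRST/FOLLOW conflicts found.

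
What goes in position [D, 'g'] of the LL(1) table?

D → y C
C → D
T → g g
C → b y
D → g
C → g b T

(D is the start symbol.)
D → g

To find M[D, 'g'], we find productions for D where 'g' is in the predict set (PREDICT(N → α) = (FIRST(α) \ {ε}) ∪ (FOLLOW(N) if α ⇒* ε)).

D → y C: PREDICT = { 'y' }
D → g: PREDICT = { 'g' }
  'g' is in predict set, so this production goes in M[D, 'g']

M[D, 'g'] = D → g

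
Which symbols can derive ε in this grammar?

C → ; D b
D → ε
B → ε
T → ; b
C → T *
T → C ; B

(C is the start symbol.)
ε-productions: D → ε, B → ε
So D, B are immediately nullable.
No further non-terminal can be added: every production for the remaining non-terminals contains a terminal or a non-nullable non-terminal.
Nullable = { 'B', 'D' }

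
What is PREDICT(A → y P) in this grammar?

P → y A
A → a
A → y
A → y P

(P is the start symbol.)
{ 'y' }

PREDICT(A → y P) = (FIRST(RHS) \ {ε}) ∪ (FOLLOW(A) if ε ∈ FIRST(RHS), i.e. RHS ⇒* ε)
FIRST(y P) = { 'y' }
ε ∉ FIRST(y P), so FOLLOW(A) is not added.
PREDICT(A → y P) = { 'y' }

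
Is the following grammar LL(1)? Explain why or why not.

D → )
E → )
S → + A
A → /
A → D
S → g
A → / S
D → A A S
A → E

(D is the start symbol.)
A grammar is LL(1) if for each non-terminal N with multiple productions, the predict sets of those productions are pairwise disjoint, where PREDICT(N → α) = (FIRST(α) \ {ε}) ∪ (FOLLOW(N) if α ⇒* ε).

Relevant sets:
  FIRST(A) = { ')', '/' }
  FIRST(D) = { ')', '/' }
  FIRST(E) = { ')' }

For D:
  PREDICT(D → ')') = { ')' }
  PREDICT(D → A A S) = { ')', '/' }
For S:
  PREDICT(S → '+' A) = { '+' }
  PREDICT(S → g) = { 'g' }
For A:
  PREDICT(A → '/') = { '/' }
  PREDICT(A → D) = { ')', '/' }
  PREDICT(A → '/' S) = { '/' }
  PREDICT(A → E) = { ')' }
E has a single production, so nothing to check there.

Conflict found: Predict set conflict for D: { ')' }
The grammar is NOT LL(1).

Answer: No. Predict set conflict for D: { ')' }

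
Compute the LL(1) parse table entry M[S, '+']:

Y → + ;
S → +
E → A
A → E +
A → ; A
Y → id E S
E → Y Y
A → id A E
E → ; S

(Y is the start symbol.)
To find M[S, '+'], we find productions for S where '+' is in the predict set (PREDICT(N → α) = (FIRST(α) \ {ε}) ∪ (FOLLOW(N) if α ⇒* ε)).

S → +: PREDICT = { '+' }
  '+' is in predict set, so this production goes in M[S, '+']

M[S, '+'] = S → +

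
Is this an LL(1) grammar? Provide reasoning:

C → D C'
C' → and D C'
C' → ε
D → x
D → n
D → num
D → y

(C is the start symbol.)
Relevant sets:
  FOLLOW(C') = { $ }

For C':
  PREDICT(C' → and D C') = { 'and' }
  PREDICT(C' → ε) = { $ }
For D:
  PREDICT(D → x) = { 'x' }
  PREDICT(D → n) = { 'n' }
  PREDICT(D → num) = { 'num' }
  PREDICT(D → y) = { 'y' }
C has a single production, so nothing to check there.

All predict sets are disjoint. The grammar IS LL(1).

Answer: Yes, the grammar is LL(1).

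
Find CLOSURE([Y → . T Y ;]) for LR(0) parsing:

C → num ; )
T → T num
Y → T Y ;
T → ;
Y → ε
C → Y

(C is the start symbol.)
Start with: [Y → . T Y ;]
  [Y → . T Y ;] has the dot before T: add [T → . T num], [T → . ;]
No further items can be added.

CLOSURE = { [T → . ;], [T → . T num], [Y → . T Y ;] }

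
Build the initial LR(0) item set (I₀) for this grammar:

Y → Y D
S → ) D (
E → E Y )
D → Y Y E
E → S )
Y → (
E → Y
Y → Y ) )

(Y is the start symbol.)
First, augment the grammar with Y' → Y
I₀ = CLOSURE({ [Y' → . Y] }):
  [Y' → . Y] has the dot before Y: add [Y → . Y D], [Y → . (], [Y → . Y ) )]
No further items can be added.

I₀ = { [Y → . (], [Y → . Y ) )], [Y → . Y D], [Y' → . Y] }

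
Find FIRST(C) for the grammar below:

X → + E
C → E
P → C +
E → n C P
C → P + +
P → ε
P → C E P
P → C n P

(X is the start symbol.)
To compute FIRST(C), examine every production with C on the left-hand side, reading each right-hand side left to right until a non-nullable symbol is reached.

FIRST sets of the other non-terminals involved (by the same procedure, iterated to a fixed point):
  FIRST(E) = { 'n' }
  FIRST(P) = { '+', 'n', ε }

From C → E:
  - E is a non-terminal: add FIRST(E) \ {ε} = { 'n' }
    E is not nullable, so stop
From C → P + +:
  - P is a non-terminal: add FIRST(P) \ {ε} = { '+', 'n' }
    P is nullable, so continue to the next symbol
  - '+' is a terminal: add '+' and stop

Collecting: FIRST(C) = { '+', 'n' }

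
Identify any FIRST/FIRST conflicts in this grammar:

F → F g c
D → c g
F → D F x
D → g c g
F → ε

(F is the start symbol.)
FIRST sets of the non-terminals at (or reachable through a nullable prefix from) the front of some alternative:
  FIRST(F) = { 'c', 'g', ε }
  FIRST(D) = { 'c', 'g' }

Productions for F:
  F → F g c: FIRST = { 'c', 'g' }
  F → D F x: FIRST = { 'c', 'g' }
  F → ε: FIRST = { ε }
Productions for D:
  D → c g: FIRST = { 'c' }
  D → g c g: FIRST = { 'g' }

Conflict for F: F → F g c and F → D F x
  Overlap: { 'c', 'g' }

Answer: Yes. F → F g c / F → D F x on { 'c', 'g' }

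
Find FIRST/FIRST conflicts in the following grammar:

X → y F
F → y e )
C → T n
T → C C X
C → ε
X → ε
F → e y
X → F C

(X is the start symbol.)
Yes. X → y F / X → F C on { 'y' }

FIRST sets of the non-terminals at (or reachable through a nullable prefix from) the front of some alternative:
  FIRST(F) = { 'e', 'y' }
  FIRST(T) = { 'e', 'n', 'y', ε }

Productions for X:
  X → y F: FIRST = { 'y' }
  X → ε: FIRST = { ε }
  X → F C: FIRST = { 'e', 'y' }
Productions for F:
  F → y e ): FIRST = { 'y' }
  F → e y: FIRST = { 'e' }
Productions for C:
  C → T n: FIRST = { 'e', 'n', 'y' }
  C → ε: FIRST = { ε }
T has only one production, so no FIRST/FIRST conflict is possible there.

Conflict for X: X → y F and X → F C
  Overlap: { 'y' }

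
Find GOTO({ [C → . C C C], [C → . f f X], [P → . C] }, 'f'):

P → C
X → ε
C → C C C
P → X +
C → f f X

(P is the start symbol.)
GOTO(I, 'f') = CLOSURE({ [A → αX.β] : [A → α.Xβ] ∈ I, X = 'f' })

Items with dot before 'f', with the dot advanced:
  [C → . f f X] → [C → f . f X]
Closure adds nothing (no advanced item has the dot before a non-terminal).

GOTO = { [C → f . f X] }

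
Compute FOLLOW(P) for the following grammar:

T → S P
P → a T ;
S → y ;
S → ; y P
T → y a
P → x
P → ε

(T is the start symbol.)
{ $, ';', 'a', 'x' }

In T → S P: P is at the end, add FOLLOW(T)
In S → ; y P: P is at the end, add FOLLOW(S)

The FOLLOW sets referred to above (computed the same way, to a fixed point):
  FOLLOW(T) = { $, ';' }
  FOLLOW(S) = { $, ';', 'a', 'x' }

Taking the union: FOLLOW(P) = { $, ';', 'a', 'x' }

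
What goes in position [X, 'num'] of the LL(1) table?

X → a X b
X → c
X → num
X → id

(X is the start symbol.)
To find M[X, 'num'], we find productions for X where 'num' is in the predict set (PREDICT(N → α) = (FIRST(α) \ {ε}) ∪ (FOLLOW(N) if α ⇒* ε)).

X → a X b: PREDICT = { 'a' }
X → c: PREDICT = { 'c' }
X → num: PREDICT = { 'num' }
  'num' is in predict set, so this production goes in M[X, 'num']
X → id: PREDICT = { 'id' }

M[X, 'num'] = X → num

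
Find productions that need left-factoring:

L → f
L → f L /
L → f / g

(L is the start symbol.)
Left-factoring is needed when two productions for the same non-terminal
share a common prefix on the right-hand side.

Productions for L:
  L → f
  L → f L /
  L → f / g

Found common prefix 'f' in productions for L

Answer: Yes, L has productions with common prefix 'f'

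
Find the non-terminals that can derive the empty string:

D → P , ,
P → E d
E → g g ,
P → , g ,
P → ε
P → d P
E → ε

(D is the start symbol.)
ε-productions: P → ε, E → ε
So P, E are immediately nullable.
No further non-terminal can be added: every production for the remaining non-terminals contains a terminal or a non-nullable non-terminal.
Nullable = { 'E', 'P' }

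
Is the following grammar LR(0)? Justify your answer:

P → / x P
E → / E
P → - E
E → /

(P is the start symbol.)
No. Shift-reduce conflict between [E → / .] and [E → . /]

Augment with P' → P and build the canonical LR(0) collection (I0 = CLOSURE({[P' → . P]}), then GOTO on every symbol after a dot until no new states appear). It has 9 states:
  I0: { [P → . - E], [P → . / x P], [P' → . P] }  — shift
  I1: { [E → . / E], [E → . /], [P → - . E] }  — shift
  I2: { [P → / . x P] }  — shift
  I3: { [P' → P .] }  — accept
  I4: { [P → . - E], [P → . / x P], [P → / x . P] }  — shift
  I5: { [P → / x P .] }  — reduce
  I6: { [E → . / E], [E → . /], [E → / . E], [E → / .] }  — shift, reduce
  I7: { [P → - E .] }  — reduce
  I8: { [E → / E .] }  — reduce

Conflict in state I6:
  Shift-reduce conflict between [E → / .] and [E → . /]
So the grammar is NOT LR(0).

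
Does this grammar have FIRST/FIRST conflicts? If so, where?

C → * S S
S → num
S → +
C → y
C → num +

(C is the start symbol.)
No FIRST/FIRST conflicts.

A FIRST/FIRST conflict occurs when two productions N → α and N → β for the same non-terminal have FIRST(α) ∩ FIRST(β) ≠ ∅ (with ε ∈ FIRST of a nullable right-hand side, so two nullable alternatives also conflict).

Productions for C:
  C → * S S: FIRST = { '*' }
  C → y: FIRST = { 'y' }
  C → num +: FIRST = { 'num' }
Productions for S:
  S → num: FIRST = { 'num' }
  S → +: FIRST = { '+' }

All alternatives of each non-terminal have pairwise disjoint FIRST sets.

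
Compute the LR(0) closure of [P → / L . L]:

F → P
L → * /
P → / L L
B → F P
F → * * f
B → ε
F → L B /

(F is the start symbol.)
{ [L → . * /], [P → / L . L] }

Start with: [P → / L . L]
  [P → / L . L] has the dot before L: add [L → . * /]
No further items can be added.

CLOSURE = { [L → . * /], [P → / L . L] }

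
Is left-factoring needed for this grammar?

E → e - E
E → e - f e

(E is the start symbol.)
Left-factoring is needed when two productions for the same non-terminal
share a common prefix on the right-hand side.

Productions for E:
  E → e - E
  E → e - f e

Found common prefix 'e -' in productions for E

Answer: Yes, E has productions with common prefix 'e -'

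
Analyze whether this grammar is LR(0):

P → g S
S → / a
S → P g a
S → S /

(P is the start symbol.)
No. Shift-reduce conflict between [P → g S .] and [S → S . /]

A grammar is LR(0) if no state in the canonical LR(0) collection has:
  - both a shift item (dot before a terminal) and a complete item (shift-reduce conflict), or
  - two or more complete items (reduce-reduce conflict; the accept item [P' → P .] counts as a complete item here).

Augment with P' → P and build the canonical LR(0) collection (I0 = CLOSURE({[P' → . P]}), then GOTO on every symbol after a dot until no new states appear). It has 10 states:
  I0: { [P → . g S], [P' → . P] }  — shift
  I1: { [P' → P .] }  — accept
  I2: { [P → . g S], [P → g . S], [S → . / a], [S → . P g a], [S → . S /] }  — shift
  I3: { [S → / . a] }  — shift
  I4: { [S → P . g a] }  — shift
  I5: { [P → g S .], [S → S . /] }  — shift, reduce
  I6: { [S → S / .] }  — reduce
  I7: { [S → P g . a] }  — shift
  I8: { [S → P g a .] }  — reduce
  I9: { [S → / a .] }  — reduce

Conflict in state I5:
  Shift-reduce conflict between [P → g S .] and [S → S . /]
So the grammar is NOT LR(0).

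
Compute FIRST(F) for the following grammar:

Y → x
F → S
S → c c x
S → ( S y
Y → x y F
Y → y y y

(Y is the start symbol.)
{ '(', 'c' }

To compute FIRST(F), examine every production with F on the left-hand side, reading each right-hand side left to right until a non-nullable symbol is reached.

FIRST sets of the other non-terminals involved (by the same procedure, iterated to a fixed point):
  FIRST(S) = { '(', 'c' }

From F → S:
  - S is a non-terminal: add FIRST(S) \ {ε} = { '(', 'c' }
    S is not nullable, so stop

Collecting: FIRST(F) = { '(', 'c' }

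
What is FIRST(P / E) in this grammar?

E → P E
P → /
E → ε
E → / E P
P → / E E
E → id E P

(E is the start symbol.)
{ '/' }

FIRST sets of the non-terminals involved (from the grammar, by fixed-point iteration):
  FIRST(P) = { '/' }

To compute FIRST(P / E), process the symbols left to right:
Symbol P is a non-terminal. Add FIRST(P) \ {ε} = { '/' }
P is not nullable (ε ∉ FIRST(P)), so stop here.
FIRST(P / E) = { '/' }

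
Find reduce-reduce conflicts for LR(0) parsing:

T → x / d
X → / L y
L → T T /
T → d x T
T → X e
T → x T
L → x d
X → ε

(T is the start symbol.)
No reduce-reduce conflicts

A reduce-reduce conflict occurs when an LR(0) state has two complete items [A → α .] and [B → β .] — both call for a reduction, and with no lookahead the parser cannot choose between them.

Augment with T' → T and build the canonical LR(0) collection (I0 = CLOSURE({[T' → . T]}), then GOTO on every symbol after a dot until no new states appear). It has 19 states:
  I0: { [T → . X e], [T → . d x T], [T → . x / d], [T → . x T], [T' → . T], [X → . / L y], [X → .] }  — shift, reduce
  I1: { [L → . T T /], [L → . x d], [T → . X e], [T → . d x T], [T → . x / d], [T → . x T], [X → . / L y], [X → .], [X → / . L y] }  — shift, reduce
  I2: { [T' → T .] }  — accept
  I3: { [T → X . e] }  — shift
  I4: { [T → d . x T] }  — shift
  I5: { [T → . X e], [T → . d x T], [T → . x / d], [T → . x T], [T → x . / d], [T → x . T], [X → . / L y], [X → .] }  — shift, reduce
  I6: { [L → . T T /], [L → . x d], [T → . X e], [T → . d x T], [T → . x / d], [T → . x T], [T → x / . d], [X → . / L y], [X → .], [X → / . L y] }  — shift, reduce
  I7: { [T → x T .] }  — reduce
  I8: { [X → / L . y] }  — shift
  I9: { [L → T . T /], [T → . X e], [T → . d x T], [T → . x / d], [T → . x T], [X → . / L y], [X → .] }  — shift, reduce
  I10: { [T → d . x T], [T → x / d .] }  — shift, reduce
  I11: { [L → x . d], [T → . X e], [T → . d x T], [T → . x / d], [T → . x T], [T → x . / d], [T → x . T], [X → . / L y], [X → .] }  — shift, reduce
  I12: { [L → x d .], [T → d . x T] }  — shift, reduce
  I13: { [T → . X e], [T → . d x T], [T → . x / d], [T → . x T], [T → d x . T], [X → . / L y], [X → .] }  — shift, reduce
  I14: { [T → d x T .] }  — reduce
  I15: { [L → T T . /] }  — shift
  I16: { [L → T T / .] }  — reduce
  I17: { [X → / L y .] }  — reduce
  I18: { [T → X e .] }  — reduce

No state contains more than one complete item.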